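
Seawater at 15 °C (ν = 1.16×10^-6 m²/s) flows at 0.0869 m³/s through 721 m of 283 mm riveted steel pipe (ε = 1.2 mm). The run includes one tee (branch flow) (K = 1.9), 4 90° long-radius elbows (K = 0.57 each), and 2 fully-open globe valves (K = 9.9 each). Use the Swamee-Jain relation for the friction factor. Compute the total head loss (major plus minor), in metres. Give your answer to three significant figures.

V = 4Q/(πD²) = 1.382 m/s; V²/2g = 0.09728 m
Re = 3.37×10^5, ε/D = 0.00424 → f = 0.02935 (Swamee-Jain)
Major: h_f = f(L/D)·V²/2g = 0.02935·2548·0.09728 = 7.275 m
Minor: ΣK = 24.0; h_m = ΣK·V²/2g = 2.333 m
Total H_L = 7.275 + 2.333 = 9.608 m

H_L ≈ 9.61 m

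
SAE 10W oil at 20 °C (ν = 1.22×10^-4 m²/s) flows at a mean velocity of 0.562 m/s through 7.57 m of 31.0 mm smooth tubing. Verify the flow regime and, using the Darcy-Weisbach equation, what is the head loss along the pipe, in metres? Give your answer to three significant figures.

Re = VD/ν = 0.562·0.03100/1.22×10^-4 = 143 → laminar (Re < 2300)
f = 64/Re = 0.4482
h_f = f(L/D)V²/(2g) = 0.4482·(7.57/0.03100)·0.562²/(2·9.81) = 1.762 m

h_f ≈ 1.76 m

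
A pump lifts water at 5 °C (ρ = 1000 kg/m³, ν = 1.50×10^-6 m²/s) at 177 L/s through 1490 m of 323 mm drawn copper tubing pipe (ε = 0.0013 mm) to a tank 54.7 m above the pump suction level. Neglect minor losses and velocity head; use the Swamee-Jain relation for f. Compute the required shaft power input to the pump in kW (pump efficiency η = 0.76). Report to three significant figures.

P_shaft ≈ 158 kW

V = 4Q/(πD²) = 2.160 m/s; Re = 4.65×10^5; ε/D = 4.02×10^-6; f = 0.01332
h_f = f(L/D)V²/2g = 14.62 m
Total head H = z + h_f = 54.7 + 14.62 = 69.32 m
P_hyd = ρgQH = 1000·9.81·0.177·69.32 = 120.4 kW
P_shaft = P_hyd/η = 120.4/0.76 = 158.4 kW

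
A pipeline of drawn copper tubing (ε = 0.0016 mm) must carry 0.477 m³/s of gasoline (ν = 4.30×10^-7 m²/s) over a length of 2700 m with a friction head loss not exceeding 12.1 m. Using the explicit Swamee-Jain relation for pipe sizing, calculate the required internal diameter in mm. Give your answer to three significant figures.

Swamee-Jain (Type III): D = 0.66·[ε^1.25·(LQ²/(gh_f))^4.75 + ν·Q^9.4·(L/(gh_f))^5.2]^0.04
LQ²/(gh_f) = 5.175; L/(gh_f) = 22.75
Term 1 = ε^1.25·(…)^4.75 = 1.40×10^-4; Term 2 = ν·Q^9.4·(…)^5.2 = 0.00465
D = 0.66·(1.40×10^-4 + 0.00465)^0.04 = 0.5330 m = 533 mm
Check: V = 2.14 m/s, Re = 2.65×10^6, f = 0.01005, h_f = 11.9 m ≈ 12.1 m ✓

D ≈ 533 mm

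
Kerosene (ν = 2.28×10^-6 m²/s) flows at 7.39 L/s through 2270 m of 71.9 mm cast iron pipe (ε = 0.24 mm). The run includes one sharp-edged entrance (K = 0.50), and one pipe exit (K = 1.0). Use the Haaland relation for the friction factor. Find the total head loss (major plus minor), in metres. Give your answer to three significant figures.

H_L ≈ 154 m

V = 4Q/(πD²) = 1.820 m/s; V²/2g = 0.1688 m
Re = 5.74×10^4, ε/D = 0.00334 → f = 0.02887 (Haaland)
Major: h_f = f(L/D)·V²/2g = 0.02887·31572·0.1688 = 153.9 m
Minor: ΣK = 1.50; h_m = ΣK·V²/2g = 0.2533 m
Total H_L = 153.9 + 0.2533 = 154.2 m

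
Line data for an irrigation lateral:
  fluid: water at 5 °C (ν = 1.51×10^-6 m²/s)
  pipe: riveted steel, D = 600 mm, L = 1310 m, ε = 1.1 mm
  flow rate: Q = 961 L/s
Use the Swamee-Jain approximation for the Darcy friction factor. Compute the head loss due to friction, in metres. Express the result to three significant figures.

h_f ≈ 29.7 m

V = 4Q/(πD²) = 4·0.961/(π·0.600²) = 3.399 m/s
Re = VD/ν = 3.399·0.600/1.51×10^-6 = 1.35×10^6 → turbulent
ε/D = 1.1/600 = 0.00183
Swamee-Jain: f = 0.02310
h_f = f(L/D)V²/(2g) = 0.02310·(1310/0.600)·3.399²/(2·9.81) = 29.69 m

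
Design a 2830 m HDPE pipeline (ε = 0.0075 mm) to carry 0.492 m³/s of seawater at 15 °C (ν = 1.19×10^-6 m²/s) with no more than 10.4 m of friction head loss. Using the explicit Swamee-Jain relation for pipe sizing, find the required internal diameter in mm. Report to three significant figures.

Swamee-Jain (Type III): D = 0.66·[ε^1.25·(LQ²/(gh_f))^4.75 + ν·Q^9.4·(L/(gh_f))^5.2]^0.04
LQ²/(gh_f) = 6.715; L/(gh_f) = 27.74
Term 1 = ε^1.25·(…)^4.75 = 0.00333; Term 2 = ν·Q^9.4·(…)^5.2 = 0.0483
D = 0.66·(0.00333 + 0.0483)^0.04 = 0.5862 m = 586 mm
Check: V = 1.82 m/s, Re = 8.98×10^5, f = 0.01211, h_f = 9.90 m ≈ 10.4 m ✓

D ≈ 586 mm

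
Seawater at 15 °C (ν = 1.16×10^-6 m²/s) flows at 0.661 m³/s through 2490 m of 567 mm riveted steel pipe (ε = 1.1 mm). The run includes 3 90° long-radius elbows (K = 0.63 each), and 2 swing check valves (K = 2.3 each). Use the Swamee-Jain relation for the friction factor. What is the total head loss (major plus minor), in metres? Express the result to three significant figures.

H_L ≈ 38.2 m

V = 4Q/(πD²) = 2.618 m/s; V²/2g = 0.3493 m
Re = 1.28×10^6, ε/D = 0.00194 → f = 0.02344 (Swamee-Jain)
Major: h_f = f(L/D)·V²/2g = 0.02344·4392·0.3493 = 35.96 m
Minor: ΣK = 6.49; h_m = ΣK·V²/2g = 2.267 m
Total H_L = 35.96 + 2.267 = 38.23 m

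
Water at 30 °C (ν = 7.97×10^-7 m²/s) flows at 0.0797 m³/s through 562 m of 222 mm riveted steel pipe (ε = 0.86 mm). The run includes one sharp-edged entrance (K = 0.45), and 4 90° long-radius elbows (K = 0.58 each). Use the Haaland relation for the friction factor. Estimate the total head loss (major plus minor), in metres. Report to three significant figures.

V = 4Q/(πD²) = 2.059 m/s; V²/2g = 0.2161 m
Re = 5.74×10^5, ε/D = 0.00387 → f = 0.02839 (Haaland)
Major: h_f = f(L/D)·V²/2g = 0.02839·2532·0.2161 = 15.53 m
Minor: ΣK = 2.77; h_m = ΣK·V²/2g = 0.5986 m
Total H_L = 15.53 + 0.5986 = 16.13 m

H_L ≈ 16.1 m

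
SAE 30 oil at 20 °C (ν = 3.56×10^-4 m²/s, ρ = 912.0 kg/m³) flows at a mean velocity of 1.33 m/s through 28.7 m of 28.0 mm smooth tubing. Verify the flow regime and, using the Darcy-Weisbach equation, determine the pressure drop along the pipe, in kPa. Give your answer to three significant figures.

Δp ≈ 506 kPa

Re = VD/ν = 1.33·0.02800/3.56×10^-4 = 105 → laminar (Re < 2300)
f = 64/Re = 0.6118
h_f = f(L/D)V²/(2g) = 0.6118·(28.7/0.02800)·1.33²/(2·9.81) = 56.54 m
Δp = ρg·h_f = 912.0·9.81·56.54 = 505.8 kPa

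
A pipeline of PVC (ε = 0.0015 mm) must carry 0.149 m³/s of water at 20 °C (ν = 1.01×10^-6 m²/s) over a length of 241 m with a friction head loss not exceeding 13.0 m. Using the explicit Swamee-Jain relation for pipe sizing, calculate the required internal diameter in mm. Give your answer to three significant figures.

D ≈ 212 mm

Swamee-Jain (Type III): D = 0.66·[ε^1.25·(LQ²/(gh_f))^4.75 + ν·Q^9.4·(L/(gh_f))^5.2]^0.04
LQ²/(gh_f) = 0.04195; L/(gh_f) = 1.890
Term 1 = ε^1.25·(…)^4.75 = 1.51×10^-14; Term 2 = ν·Q^9.4·(…)^5.2 = 4.67×10^-13
D = 0.66·(1.51×10^-14 + 4.67×10^-13)^0.04 = 0.2123 m = 212 mm
Check: V = 4.21 m/s, Re = 8.85×10^5, f = 0.01201, h_f = 12.3 m ≈ 13.0 m ✓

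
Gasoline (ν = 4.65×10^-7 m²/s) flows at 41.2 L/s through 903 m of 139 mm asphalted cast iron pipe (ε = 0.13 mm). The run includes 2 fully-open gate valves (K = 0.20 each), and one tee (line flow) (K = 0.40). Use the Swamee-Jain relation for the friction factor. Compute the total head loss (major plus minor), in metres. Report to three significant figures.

H_L ≈ 48.7 m

V = 4Q/(πD²) = 2.715 m/s; V²/2g = 0.3757 m
Re = 8.12×10^5, ε/D = 9.35×10^-4 → f = 0.01981 (Swamee-Jain)
Major: h_f = f(L/D)·V²/2g = 0.01981·6496·0.3757 = 48.36 m
Minor: ΣK = 0.800; h_m = ΣK·V²/2g = 0.3006 m
Total H_L = 48.36 + 0.3006 = 48.66 m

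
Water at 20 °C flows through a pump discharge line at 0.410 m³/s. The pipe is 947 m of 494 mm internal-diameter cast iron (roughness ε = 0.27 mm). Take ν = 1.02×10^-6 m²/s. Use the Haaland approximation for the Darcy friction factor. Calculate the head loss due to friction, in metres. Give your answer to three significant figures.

V = 4Q/(πD²) = 4·0.410/(π·0.494²) = 2.139 m/s
Re = VD/ν = 2.139·0.494/1.02×10^-6 = 1.04×10^6 → turbulent
ε/D = 0.27/494 = 5.47×10^-4
Haaland: f = 0.01747
h_f = f(L/D)V²/(2g) = 0.01747·(947/0.494)·2.139²/(2·9.81) = 7.811 m

h_f ≈ 7.81 m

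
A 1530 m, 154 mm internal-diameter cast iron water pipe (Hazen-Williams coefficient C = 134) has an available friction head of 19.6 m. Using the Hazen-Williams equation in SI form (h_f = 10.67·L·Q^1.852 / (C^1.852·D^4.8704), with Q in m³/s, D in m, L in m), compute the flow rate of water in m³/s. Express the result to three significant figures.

Q ≈ 0.0259 m³/s

Rearranging: Q = [h_f·C^1.852·D^4.8704 / (10.67·L)]^(1/1.852)
Q = [19.6·134^1.852·0.154^4.8704 / (10.67·1530)]^0.540 = 0.02591 m³/s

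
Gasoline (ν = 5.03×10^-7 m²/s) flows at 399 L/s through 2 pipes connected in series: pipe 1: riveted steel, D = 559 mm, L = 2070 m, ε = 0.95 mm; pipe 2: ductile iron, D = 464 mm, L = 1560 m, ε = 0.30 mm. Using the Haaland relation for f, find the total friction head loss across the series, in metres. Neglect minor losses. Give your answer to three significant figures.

H ≈ 28.4 m

Pipe 1: V = 1.626 m/s, Re = 1.81×10^6, ε/D = 0.00170, f = 0.02258, h_1 = f(L/D)V²/2g = 11.27 m
Pipe 2: V = 2.360 m/s, Re = 2.18×10^6, ε/D = 6.47×10^-4, f = 0.01791, h_2 = f(L/D)V²/2g = 17.09 m
Series → Q common, losses add: H = Σh = 28.36 m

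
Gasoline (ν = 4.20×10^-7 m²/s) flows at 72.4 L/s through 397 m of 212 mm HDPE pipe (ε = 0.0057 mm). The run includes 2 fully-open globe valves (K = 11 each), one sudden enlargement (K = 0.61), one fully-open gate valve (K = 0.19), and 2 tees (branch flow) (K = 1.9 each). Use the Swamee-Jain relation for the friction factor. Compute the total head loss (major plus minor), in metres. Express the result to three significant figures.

H_L ≈ 10.6 m

V = 4Q/(πD²) = 2.051 m/s; V²/2g = 0.2144 m
Re = 1.04×10^6, ε/D = 2.69×10^-5 → f = 0.01218 (Swamee-Jain)
Major: h_f = f(L/D)·V²/2g = 0.01218·1873·0.2144 = 4.889 m
Minor: ΣK = 26.6; h_m = ΣK·V²/2g = 5.703 m
Total H_L = 4.889 + 5.703 = 10.59 m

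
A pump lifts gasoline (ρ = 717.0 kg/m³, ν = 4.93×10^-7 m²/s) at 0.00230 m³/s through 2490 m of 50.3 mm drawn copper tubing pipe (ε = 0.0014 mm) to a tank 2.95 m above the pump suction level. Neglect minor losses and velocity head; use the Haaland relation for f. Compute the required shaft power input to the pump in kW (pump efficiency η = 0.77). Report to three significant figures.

V = 4Q/(πD²) = 1.157 m/s; Re = 1.18×10^5; ε/D = 2.78×10^-5; f = 0.01734
h_f = f(L/D)V²/2g = 58.63 m
Total head H = z + h_f = 2.95 + 58.63 = 61.58 m
P_hyd = ρgQH = 717.0·9.81·0.00230·61.58 = 0.9962 kW
P_shaft = P_hyd/η = 0.9962/0.77 = 1.294 kW

P_shaft ≈ 1.29 kW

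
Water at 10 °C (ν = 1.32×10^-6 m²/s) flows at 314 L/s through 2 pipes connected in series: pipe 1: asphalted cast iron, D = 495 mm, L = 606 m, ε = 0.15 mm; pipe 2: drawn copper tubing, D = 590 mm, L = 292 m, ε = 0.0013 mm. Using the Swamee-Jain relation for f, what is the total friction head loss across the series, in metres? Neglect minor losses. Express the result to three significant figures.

H ≈ 3.12 m

Pipe 1: V = 1.632 m/s, Re = 6.12×10^5, ε/D = 3.03×10^-4, f = 0.01619, h_1 = f(L/D)V²/2g = 2.689 m
Pipe 2: V = 1.149 m/s, Re = 5.13×10^5, ε/D = 2.20×10^-6, f = 0.01307, h_2 = f(L/D)V²/2g = 0.4347 m
Series → Q common, losses add: H = Σh = 3.124 m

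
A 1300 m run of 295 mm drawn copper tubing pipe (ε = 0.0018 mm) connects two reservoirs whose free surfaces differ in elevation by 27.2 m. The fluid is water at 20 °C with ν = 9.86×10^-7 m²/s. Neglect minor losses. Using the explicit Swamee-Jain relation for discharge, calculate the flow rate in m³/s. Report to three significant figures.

Q ≈ 0.218 m³/s

Swamee-Jain (Type II): Q = -0.965·√(gD⁵h_f/L)·ln[ε/(3.7D) + √(3.17ν²L/(gD³h_f))]
√(gD⁵h_f/L) = √(9.81·0.295⁵·27.2/1300) = 0.02141
ε/(3.7D) = 1.65×10^-6; √(3.17ν²L/(gD³h_f)) = 2.42×10^-5
Q = -0.965·0.02141·ln(2.583×10^-5) = 0.2183 m³/s
Check: V = 3.19 m/s, Re = 9.56×10^5, f = 0.01184, h_f = 27.1 m ≈ 27.2 m ✓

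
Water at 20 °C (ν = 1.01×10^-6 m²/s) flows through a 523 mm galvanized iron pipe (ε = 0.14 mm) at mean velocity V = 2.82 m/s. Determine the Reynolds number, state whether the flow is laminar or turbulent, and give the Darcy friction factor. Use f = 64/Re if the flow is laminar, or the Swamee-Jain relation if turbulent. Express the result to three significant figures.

Re ≈ 1.46×10^6; turbulent; f ≈ 0.0152

Re = VD/ν = 2.820·0.523/1.01×10^-6 = 1.46×10^6
Re > 4000 → turbulent; ε/D = 2.68×10^-4
Swamee-Jain: f = 0.01522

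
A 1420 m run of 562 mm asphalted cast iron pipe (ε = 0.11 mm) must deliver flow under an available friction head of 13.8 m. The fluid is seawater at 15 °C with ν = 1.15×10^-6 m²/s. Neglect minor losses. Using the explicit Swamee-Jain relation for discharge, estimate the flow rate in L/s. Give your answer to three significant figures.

Swamee-Jain (Type II): Q = -0.965·√(gD⁵h_f/L)·ln[ε/(3.7D) + √(3.17ν²L/(gD³h_f))]
√(gD⁵h_f/L) = √(9.81·0.562⁵·13.8/1420) = 0.07311
ε/(3.7D) = 5.29×10^-5; √(3.17ν²L/(gD³h_f)) = 1.57×10^-5
Q = -0.965·0.07311·ln(6.864×10^-5) = 0.6763 m³/s
Check: V = 2.73 m/s, Re = 1.33×10^6, f = 0.01451, h_f = 13.9 m ≈ 13.8 m ✓

Q ≈ 676 L/s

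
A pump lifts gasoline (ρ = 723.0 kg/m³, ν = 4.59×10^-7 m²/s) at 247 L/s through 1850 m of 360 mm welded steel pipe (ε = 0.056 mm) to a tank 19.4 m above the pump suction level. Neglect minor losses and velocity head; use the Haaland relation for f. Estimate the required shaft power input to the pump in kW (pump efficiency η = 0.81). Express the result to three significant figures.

V = 4Q/(πD²) = 2.427 m/s; Re = 1.90×10^6; ε/D = 1.56×10^-4; f = 0.01364
h_f = f(L/D)V²/2g = 21.04 m
Total head H = z + h_f = 19.4 + 21.04 = 40.44 m
P_hyd = ρgQH = 723.0·9.81·0.247·40.44 = 70.84 kW
P_shaft = P_hyd/η = 70.84/0.81 = 87.46 kW

P_shaft ≈ 87.5 kW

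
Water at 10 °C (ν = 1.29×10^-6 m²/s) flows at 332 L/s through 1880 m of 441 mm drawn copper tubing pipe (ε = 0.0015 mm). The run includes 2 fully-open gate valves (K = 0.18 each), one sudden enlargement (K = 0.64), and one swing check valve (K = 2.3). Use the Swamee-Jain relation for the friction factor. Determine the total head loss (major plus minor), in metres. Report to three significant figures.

H_L ≈ 13.4 m

V = 4Q/(πD²) = 2.174 m/s; V²/2g = 0.2408 m
Re = 7.43×10^5, ε/D = 3.40×10^-6 → f = 0.01228 (Swamee-Jain)
Major: h_f = f(L/D)·V²/2g = 0.01228·4263·0.2408 = 12.61 m
Minor: ΣK = 3.30; h_m = ΣK·V²/2g = 0.7946 m
Total H_L = 12.61 + 0.7946 = 13.40 m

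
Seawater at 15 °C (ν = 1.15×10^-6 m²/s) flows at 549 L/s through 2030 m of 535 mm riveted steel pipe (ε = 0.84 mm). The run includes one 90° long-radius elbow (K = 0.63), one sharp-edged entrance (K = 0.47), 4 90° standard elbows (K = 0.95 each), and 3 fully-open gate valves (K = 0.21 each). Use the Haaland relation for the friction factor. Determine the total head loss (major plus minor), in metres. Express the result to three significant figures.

H_L ≈ 27.3 m

V = 4Q/(πD²) = 2.442 m/s; V²/2g = 0.3040 m
Re = 1.14×10^6, ε/D = 0.00157 → f = 0.02220 (Haaland)
Major: h_f = f(L/D)·V²/2g = 0.02220·3794·0.3040 = 25.60 m
Minor: ΣK = 5.53; h_m = ΣK·V²/2g = 1.681 m
Total H_L = 25.60 + 1.681 = 27.28 m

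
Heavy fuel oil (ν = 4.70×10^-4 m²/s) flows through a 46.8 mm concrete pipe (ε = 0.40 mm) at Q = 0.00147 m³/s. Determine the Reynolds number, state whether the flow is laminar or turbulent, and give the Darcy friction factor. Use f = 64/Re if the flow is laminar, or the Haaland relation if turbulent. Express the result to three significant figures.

Re ≈ 85.1; laminar; f = 64/Re ≈ 0.752

V = 4Q/(πD²) = 0.8545 m/s
Re = VD/ν = 0.8545·0.0468/4.70×10^-4 = 85.1
Re < 2300 → laminar → f = 64/Re = 0.7521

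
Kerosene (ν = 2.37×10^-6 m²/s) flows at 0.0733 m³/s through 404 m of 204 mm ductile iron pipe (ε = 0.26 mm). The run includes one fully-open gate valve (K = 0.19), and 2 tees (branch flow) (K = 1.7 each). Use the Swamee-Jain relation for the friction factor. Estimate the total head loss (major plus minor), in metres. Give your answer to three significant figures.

V = 4Q/(πD²) = 2.243 m/s; V²/2g = 0.2563 m
Re = 1.93×10^5, ε/D = 0.00127 → f = 0.02225 (Swamee-Jain)
Major: h_f = f(L/D)·V²/2g = 0.02225·1980·0.2563 = 11.30 m
Minor: ΣK = 3.59; h_m = ΣK·V²/2g = 0.9202 m
Total H_L = 11.30 + 0.9202 = 12.22 m

H_L ≈ 12.2 m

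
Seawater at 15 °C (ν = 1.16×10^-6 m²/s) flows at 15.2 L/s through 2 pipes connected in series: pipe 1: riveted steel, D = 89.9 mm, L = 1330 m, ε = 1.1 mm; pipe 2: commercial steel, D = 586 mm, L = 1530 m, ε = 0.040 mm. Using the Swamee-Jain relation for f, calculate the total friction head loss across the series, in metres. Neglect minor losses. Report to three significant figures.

Pipe 1: V = 2.395 m/s, Re = 1.86×10^5, ε/D = 0.0122, f = 0.04107, h_1 = f(L/D)V²/2g = 177.6 m
Pipe 2: V = 0.05636 m/s, Re = 2.85×10^4, ε/D = 6.83×10^-5, f = 0.02387, h_2 = f(L/D)V²/2g = 0.01009 m
Series → Q common, losses add: H = Σh = 177.6 m

H ≈ 178 m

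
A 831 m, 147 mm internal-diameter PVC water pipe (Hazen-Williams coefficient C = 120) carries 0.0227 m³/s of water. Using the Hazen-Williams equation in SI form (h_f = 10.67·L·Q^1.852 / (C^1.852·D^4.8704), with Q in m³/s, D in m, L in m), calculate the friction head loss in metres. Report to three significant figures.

h_f = 10.67·831·0.0227^1.852 / (120^1.852·0.147^4.8704) = 12.82 m

h_f ≈ 12.8 m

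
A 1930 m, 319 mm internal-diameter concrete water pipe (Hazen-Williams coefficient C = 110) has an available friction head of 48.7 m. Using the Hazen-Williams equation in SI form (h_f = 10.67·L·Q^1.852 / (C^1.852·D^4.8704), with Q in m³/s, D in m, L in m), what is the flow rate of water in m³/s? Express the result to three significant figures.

Q ≈ 0.208 m³/s

Rearranging: Q = [h_f·C^1.852·D^4.8704 / (10.67·L)]^(1/1.852)
Q = [48.7·110^1.852·0.319^4.8704 / (10.67·1930)]^0.540 = 0.2082 m³/s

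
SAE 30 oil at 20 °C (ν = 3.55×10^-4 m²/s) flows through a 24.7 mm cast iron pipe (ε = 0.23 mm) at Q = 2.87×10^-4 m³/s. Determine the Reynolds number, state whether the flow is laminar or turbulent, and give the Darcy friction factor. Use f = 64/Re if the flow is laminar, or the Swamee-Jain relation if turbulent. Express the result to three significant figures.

V = 4Q/(πD²) = 0.5990 m/s
Re = VD/ν = 0.5990·0.0247/3.55×10^-4 = 41.7
Re < 2300 → laminar → f = 64/Re = 1.536

Re ≈ 41.7; laminar; f = 64/Re ≈ 1.54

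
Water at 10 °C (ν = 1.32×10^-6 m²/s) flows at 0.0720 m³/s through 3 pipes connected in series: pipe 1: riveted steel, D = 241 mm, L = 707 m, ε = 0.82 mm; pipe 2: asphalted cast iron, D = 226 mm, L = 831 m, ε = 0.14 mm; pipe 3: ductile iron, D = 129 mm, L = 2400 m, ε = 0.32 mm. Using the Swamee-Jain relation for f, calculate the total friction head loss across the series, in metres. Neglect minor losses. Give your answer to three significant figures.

H ≈ 747 m

Pipe 1: V = 1.578 m/s, Re = 2.88×10^5, ε/D = 0.00340, f = 0.02769, h_1 = f(L/D)V²/2g = 10.32 m
Pipe 2: V = 1.795 m/s, Re = 3.07×10^5, ε/D = 6.19×10^-4, f = 0.01895, h_2 = f(L/D)V²/2g = 11.44 m
Pipe 3: V = 5.509 m/s, Re = 5.38×10^5, ε/D = 0.00248, f = 0.02522, h_3 = f(L/D)V²/2g = 725.7 m
Series → Q common, losses add: H = Σh = 747.5 m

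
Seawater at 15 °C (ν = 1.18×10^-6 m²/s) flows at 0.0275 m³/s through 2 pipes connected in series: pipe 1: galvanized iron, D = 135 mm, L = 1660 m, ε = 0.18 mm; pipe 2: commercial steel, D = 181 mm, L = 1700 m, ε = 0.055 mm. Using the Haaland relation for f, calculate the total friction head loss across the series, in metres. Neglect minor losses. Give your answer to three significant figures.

H ≈ 60.9 m

Pipe 1: V = 1.921 m/s, Re = 2.20×10^5, ε/D = 0.00133, f = 0.02207, h_1 = f(L/D)V²/2g = 51.05 m
Pipe 2: V = 1.069 m/s, Re = 1.64×10^5, ε/D = 3.04×10^-4, f = 0.01795, h_2 = f(L/D)V²/2g = 9.813 m
Series → Q common, losses add: H = Σh = 60.86 m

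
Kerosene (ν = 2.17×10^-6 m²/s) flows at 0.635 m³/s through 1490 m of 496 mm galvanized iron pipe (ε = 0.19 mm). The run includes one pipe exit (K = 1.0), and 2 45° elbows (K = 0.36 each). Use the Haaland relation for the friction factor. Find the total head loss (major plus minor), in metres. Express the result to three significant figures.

V = 4Q/(πD²) = 3.286 m/s; V²/2g = 0.5505 m
Re = 7.51×10^5, ε/D = 3.83×10^-4 → f = 0.01647 (Haaland)
Major: h_f = f(L/D)·V²/2g = 0.01647·3004·0.5505 = 27.24 m
Minor: ΣK = 1.72; h_m = ΣK·V²/2g = 0.9468 m
Total H_L = 27.24 + 0.9468 = 28.19 m

H_L ≈ 28.2 m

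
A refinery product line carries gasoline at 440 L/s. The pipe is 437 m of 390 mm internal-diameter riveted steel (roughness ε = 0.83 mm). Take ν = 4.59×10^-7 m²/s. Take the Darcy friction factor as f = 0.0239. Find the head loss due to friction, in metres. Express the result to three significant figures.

V = 4Q/(πD²) = 4·0.440/(π·0.390²) = 3.683 m/s
h_f = f(L/D)V²/(2g) = 0.02390·(437/0.390)·3.683²/(2·9.81) = 18.52 m

h_f ≈ 18.5 m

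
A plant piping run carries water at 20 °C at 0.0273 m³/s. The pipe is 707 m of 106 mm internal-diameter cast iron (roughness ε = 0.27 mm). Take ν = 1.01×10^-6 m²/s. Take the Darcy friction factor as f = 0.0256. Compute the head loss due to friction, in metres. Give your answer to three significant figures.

V = 4Q/(πD²) = 4·0.0273/(π·0.106²) = 3.094 m/s
h_f = f(L/D)V²/(2g) = 0.02560·(707/0.106)·3.094²/(2·9.81) = 83.29 m

h_f ≈ 83.3 m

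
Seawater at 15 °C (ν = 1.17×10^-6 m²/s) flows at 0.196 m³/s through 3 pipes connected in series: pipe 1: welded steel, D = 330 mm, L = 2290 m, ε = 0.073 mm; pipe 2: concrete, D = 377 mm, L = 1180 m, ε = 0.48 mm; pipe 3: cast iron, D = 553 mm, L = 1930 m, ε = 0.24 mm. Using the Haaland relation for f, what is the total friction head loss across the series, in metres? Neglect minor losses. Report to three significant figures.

Pipe 1: V = 2.292 m/s, Re = 6.46×10^5, ε/D = 2.21×10^-4, f = 0.01520, h_1 = f(L/D)V²/2g = 28.23 m
Pipe 2: V = 1.756 m/s, Re = 5.66×10^5, ε/D = 0.00127, f = 0.02128, h_2 = f(L/D)V²/2g = 10.46 m
Pipe 3: V = 0.8160 m/s, Re = 3.86×10^5, ε/D = 4.34×10^-4, f = 0.01739, h_3 = f(L/D)V²/2g = 2.060 m
Series → Q common, losses add: H = Σh = 40.76 m

H ≈ 40.8 m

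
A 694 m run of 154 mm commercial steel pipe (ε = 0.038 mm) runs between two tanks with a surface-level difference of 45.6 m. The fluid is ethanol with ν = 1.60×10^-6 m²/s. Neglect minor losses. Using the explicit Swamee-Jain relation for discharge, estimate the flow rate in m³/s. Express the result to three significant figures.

Q ≈ 0.0648 m³/s

Swamee-Jain (Type II): Q = -0.965·√(gD⁵h_f/L)·ln[ε/(3.7D) + √(3.17ν²L/(gD³h_f))]
√(gD⁵h_f/L) = √(9.81·0.154⁵·45.6/694) = 0.007472
ε/(3.7D) = 6.67×10^-5; √(3.17ν²L/(gD³h_f)) = 5.87×10^-5
Q = -0.965·0.007472·ln(1.254×10^-4) = 0.06478 m³/s
Check: V = 3.48 m/s, Re = 3.35×10^5, f = 0.01649, h_f = 45.8 m ≈ 45.6 m ✓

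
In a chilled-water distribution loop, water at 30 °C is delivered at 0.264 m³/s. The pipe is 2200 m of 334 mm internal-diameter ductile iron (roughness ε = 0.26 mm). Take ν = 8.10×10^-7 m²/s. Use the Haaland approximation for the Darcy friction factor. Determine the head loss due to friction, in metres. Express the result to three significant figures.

V = 4Q/(πD²) = 4·0.264/(π·0.334²) = 3.013 m/s
Re = VD/ν = 3.013·0.334/8.10×10^-7 = 1.24×10^6 → turbulent
ε/D = 0.26/334 = 7.78×10^-4
Haaland: f = 0.01879
h_f = f(L/D)V²/(2g) = 0.01879·(2200/0.334)·3.013²/(2·9.81) = 57.26 m

h_f ≈ 57.3 m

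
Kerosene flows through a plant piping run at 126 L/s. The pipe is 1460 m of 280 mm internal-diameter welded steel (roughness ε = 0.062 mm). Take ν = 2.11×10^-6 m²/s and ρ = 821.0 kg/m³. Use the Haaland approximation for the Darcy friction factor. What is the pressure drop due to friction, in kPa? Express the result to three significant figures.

Δp ≈ 147 kPa

V = 4Q/(πD²) = 4·0.126/(π·0.280²) = 2.046 m/s
Re = VD/ν = 2.046·0.280/2.11×10^-6 = 2.72×10^5 → turbulent
ε/D = 0.062/280 = 2.21×10^-4
Haaland: f = 0.01640
h_f = f(L/D)V²/(2g) = 0.01640·(1460/0.280)·2.046²/(2·9.81) = 18.25 m
Δp = ρg·h_f = 821.0·9.81·18.25 = 147.0 kPa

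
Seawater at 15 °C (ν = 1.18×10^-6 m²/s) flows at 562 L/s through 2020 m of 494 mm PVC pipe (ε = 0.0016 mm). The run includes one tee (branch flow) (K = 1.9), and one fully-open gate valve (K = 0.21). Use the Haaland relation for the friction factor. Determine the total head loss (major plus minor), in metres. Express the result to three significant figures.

H_L ≈ 21.1 m

V = 4Q/(πD²) = 2.932 m/s; V²/2g = 0.4382 m
Re = 1.23×10^6, ε/D = 3.24×10^-6 → f = 0.01126 (Haaland)
Major: h_f = f(L/D)·V²/2g = 0.01126·4089·0.4382 = 20.17 m
Minor: ΣK = 2.11; h_m = ΣK·V²/2g = 0.9246 m
Total H_L = 20.17 + 0.9246 = 21.10 m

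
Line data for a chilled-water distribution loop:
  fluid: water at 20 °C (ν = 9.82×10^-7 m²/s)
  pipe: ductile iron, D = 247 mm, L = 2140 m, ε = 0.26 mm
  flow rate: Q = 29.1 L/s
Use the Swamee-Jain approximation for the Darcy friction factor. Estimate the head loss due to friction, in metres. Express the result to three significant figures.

V = 4Q/(πD²) = 4·0.0291/(π·0.247²) = 0.6073 m/s
Re = VD/ν = 0.6073·0.247/9.82×10^-7 = 1.53×10^5 → turbulent
ε/D = 0.26/247 = 0.00105
Swamee-Jain: f = 0.02177
h_f = f(L/D)V²/(2g) = 0.02177·(2140/0.247)·0.6073²/(2·9.81) = 3.545 m

h_f ≈ 3.55 m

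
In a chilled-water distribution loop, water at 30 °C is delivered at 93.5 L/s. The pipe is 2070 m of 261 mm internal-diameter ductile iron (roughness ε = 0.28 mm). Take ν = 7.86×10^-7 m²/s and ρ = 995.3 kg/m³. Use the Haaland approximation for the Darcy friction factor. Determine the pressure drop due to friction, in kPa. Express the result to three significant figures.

Δp ≈ 246 kPa

V = 4Q/(πD²) = 4·0.0935/(π·0.261²) = 1.748 m/s
Re = VD/ν = 1.748·0.261/7.86×10^-7 = 5.80×10^5 → turbulent
ε/D = 0.28/261 = 0.00107
Haaland: f = 0.02045
h_f = f(L/D)V²/(2g) = 0.02045·(2070/0.261)·1.748²/(2·9.81) = 25.24 m
Δp = ρg·h_f = 995.3·9.81·25.24 = 246.5 kPa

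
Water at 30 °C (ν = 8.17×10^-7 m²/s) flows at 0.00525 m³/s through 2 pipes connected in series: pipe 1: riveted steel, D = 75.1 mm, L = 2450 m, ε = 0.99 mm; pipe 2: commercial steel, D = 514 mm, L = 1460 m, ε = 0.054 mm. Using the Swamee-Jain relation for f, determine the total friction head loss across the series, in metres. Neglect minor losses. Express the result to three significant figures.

H ≈ 99.0 m

Pipe 1: V = 1.185 m/s, Re = 1.09×10^5, ε/D = 0.0132, f = 0.04240, h_1 = f(L/D)V²/2g = 99.03 m
Pipe 2: V = 0.02530 m/s, Re = 1.59×10^4, ε/D = 1.05×10^-4, f = 0.02759, h_2 = f(L/D)V²/2g = 0.002557 m
Series → Q common, losses add: H = Σh = 99.04 m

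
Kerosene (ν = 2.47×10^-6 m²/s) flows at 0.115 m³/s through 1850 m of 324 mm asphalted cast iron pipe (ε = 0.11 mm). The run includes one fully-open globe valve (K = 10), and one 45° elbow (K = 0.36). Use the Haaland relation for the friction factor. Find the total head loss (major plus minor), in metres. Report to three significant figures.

V = 4Q/(πD²) = 1.395 m/s; V²/2g = 0.09916 m
Re = 1.83×10^5, ε/D = 3.40×10^-4 → f = 0.01792 (Haaland)
Major: h_f = f(L/D)·V²/2g = 0.01792·5710·0.09916 = 10.14 m
Minor: ΣK = 10.4; h_m = ΣK·V²/2g = 1.027 m
Total H_L = 10.14 + 1.027 = 11.17 m

H_L ≈ 11.2 m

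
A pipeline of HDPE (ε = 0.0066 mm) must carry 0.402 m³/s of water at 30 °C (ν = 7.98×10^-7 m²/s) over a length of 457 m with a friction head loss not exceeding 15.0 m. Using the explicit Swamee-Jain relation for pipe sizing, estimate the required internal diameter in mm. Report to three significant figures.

Swamee-Jain (Type III): D = 0.66·[ε^1.25·(LQ²/(gh_f))^4.75 + ν·Q^9.4·(L/(gh_f))^5.2]^0.04
LQ²/(gh_f) = 0.5019; L/(gh_f) = 3.106
Term 1 = ε^1.25·(…)^4.75 = 1.27×10^-8; Term 2 = ν·Q^9.4·(…)^5.2 = 5.51×10^-8
D = 0.66·(1.27×10^-8 + 5.51×10^-8)^0.04 = 0.3410 m = 341 mm
Check: V = 4.40 m/s, Re = 1.88×10^6, f = 0.01112, h_f = 14.7 m ≈ 15.0 m ✓

D ≈ 341 mm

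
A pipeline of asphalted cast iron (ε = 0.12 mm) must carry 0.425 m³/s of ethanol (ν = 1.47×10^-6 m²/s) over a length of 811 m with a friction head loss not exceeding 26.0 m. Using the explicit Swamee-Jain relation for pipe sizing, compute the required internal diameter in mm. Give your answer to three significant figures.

Swamee-Jain (Type III): D = 0.66·[ε^1.25·(LQ²/(gh_f))^4.75 + ν·Q^9.4·(L/(gh_f))^5.2]^0.04
LQ²/(gh_f) = 0.5743; L/(gh_f) = 3.180
Term 1 = ε^1.25·(…)^4.75 = 9.02×10^-7; Term 2 = ν·Q^9.4·(…)^5.2 = 1.93×10^-7
D = 0.66·(9.02×10^-7 + 1.93×10^-7)^0.04 = 0.3812 m = 381 mm
Check: V = 3.72 m/s, Re = 9.66×10^5, f = 0.01591, h_f = 23.9 m ≈ 26.0 m ✓

D ≈ 381 mm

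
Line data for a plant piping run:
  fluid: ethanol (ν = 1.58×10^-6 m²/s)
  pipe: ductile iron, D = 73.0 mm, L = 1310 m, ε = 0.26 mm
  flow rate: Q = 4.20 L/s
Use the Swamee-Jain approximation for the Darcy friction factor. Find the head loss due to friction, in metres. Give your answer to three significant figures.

h_f ≈ 27.8 m

V = 4Q/(πD²) = 4·0.00420/(π·0.0730²) = 1.003 m/s
Re = VD/ν = 1.003·0.0730/1.58×10^-6 = 4.64×10^4 → turbulent
ε/D = 0.26/73.0 = 0.00356
Swamee-Jain: f = 0.03019
h_f = f(L/D)V²/(2g) = 0.03019·(1310/0.0730)·1.003²/(2·9.81) = 27.80 m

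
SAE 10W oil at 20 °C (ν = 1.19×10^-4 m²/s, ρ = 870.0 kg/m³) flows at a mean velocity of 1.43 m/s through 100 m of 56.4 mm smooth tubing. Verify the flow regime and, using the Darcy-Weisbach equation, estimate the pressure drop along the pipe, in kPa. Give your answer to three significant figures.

Re = VD/ν = 1.43·0.05640/1.19×10^-4 = 678 → laminar (Re < 2300)
f = 64/Re = 0.09443
h_f = f(L/D)V²/(2g) = 0.09443·(100/0.05640)·1.43²/(2·9.81) = 17.45 m
Δp = ρg·h_f = 870.0·9.81·17.45 = 148.9 kPa

Δp ≈ 149 kPa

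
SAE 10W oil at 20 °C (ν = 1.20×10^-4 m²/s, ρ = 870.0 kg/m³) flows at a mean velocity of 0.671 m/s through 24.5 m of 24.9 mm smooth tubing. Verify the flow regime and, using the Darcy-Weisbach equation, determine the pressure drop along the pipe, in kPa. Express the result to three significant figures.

Δp ≈ 88.6 kPa

Re = VD/ν = 0.671·0.02490/1.20×10^-4 = 139 → laminar (Re < 2300)
f = 64/Re = 0.4597
h_f = f(L/D)V²/(2g) = 0.4597·(24.5/0.02490)·0.671²/(2·9.81) = 10.38 m
Δp = ρg·h_f = 870.0·9.81·10.38 = 88.58 kPa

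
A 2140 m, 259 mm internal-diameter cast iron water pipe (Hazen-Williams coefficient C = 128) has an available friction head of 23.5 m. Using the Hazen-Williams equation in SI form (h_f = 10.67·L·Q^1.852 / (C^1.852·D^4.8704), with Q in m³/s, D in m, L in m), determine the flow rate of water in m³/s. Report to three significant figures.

Q ≈ 0.0894 m³/s

Rearranging: Q = [h_f·C^1.852·D^4.8704 / (10.67·L)]^(1/1.852)
Q = [23.5·128^1.852·0.259^4.8704 / (10.67·2140)]^0.540 = 0.08937 m³/s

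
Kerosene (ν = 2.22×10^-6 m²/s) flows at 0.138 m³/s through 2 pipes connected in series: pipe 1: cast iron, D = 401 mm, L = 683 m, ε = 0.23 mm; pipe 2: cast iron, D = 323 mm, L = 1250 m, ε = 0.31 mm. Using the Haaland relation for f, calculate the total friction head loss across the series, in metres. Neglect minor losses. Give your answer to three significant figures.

Pipe 1: V = 1.093 m/s, Re = 1.97×10^5, ε/D = 5.74×10^-4, f = 0.01903, h_1 = f(L/D)V²/2g = 1.973 m
Pipe 2: V = 1.684 m/s, Re = 2.45×10^5, ε/D = 9.60×10^-4, f = 0.02053, h_2 = f(L/D)V²/2g = 11.49 m
Series → Q common, losses add: H = Σh = 13.46 m

H ≈ 13.5 m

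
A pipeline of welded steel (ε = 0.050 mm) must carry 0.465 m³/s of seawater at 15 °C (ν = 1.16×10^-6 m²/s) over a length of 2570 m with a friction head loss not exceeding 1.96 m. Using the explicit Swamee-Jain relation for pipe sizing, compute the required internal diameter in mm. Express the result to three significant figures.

D ≈ 803 mm

Swamee-Jain (Type III): D = 0.66·[ε^1.25·(LQ²/(gh_f))^4.75 + ν·Q^9.4·(L/(gh_f))^5.2]^0.04
LQ²/(gh_f) = 28.90; L/(gh_f) = 133.7
Term 1 = ε^1.25·(…)^4.75 = 36.6; Term 2 = ν·Q^9.4·(…)^5.2 = 98.6
D = 0.66·(36.6 + 98.6)^0.04 = 0.8031 m = 803 mm
Check: V = 0.918 m/s, Re = 6.36×10^5, f = 0.01358, h_f = 1.87 m ≈ 1.96 m ✓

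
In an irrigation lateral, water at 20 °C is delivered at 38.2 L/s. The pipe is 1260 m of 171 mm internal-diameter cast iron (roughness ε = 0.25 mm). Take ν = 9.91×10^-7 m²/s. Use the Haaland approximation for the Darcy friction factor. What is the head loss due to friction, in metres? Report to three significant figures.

h_f ≈ 23.2 m

V = 4Q/(πD²) = 4·0.0382/(π·0.171²) = 1.663 m/s
Re = VD/ν = 1.663·0.171/9.91×10^-7 = 2.87×10^5 → turbulent
ε/D = 0.25/171 = 0.00146
Haaland: f = 0.02231
h_f = f(L/D)V²/(2g) = 0.02231·(1260/0.171)·1.663²/(2·9.81) = 23.18 m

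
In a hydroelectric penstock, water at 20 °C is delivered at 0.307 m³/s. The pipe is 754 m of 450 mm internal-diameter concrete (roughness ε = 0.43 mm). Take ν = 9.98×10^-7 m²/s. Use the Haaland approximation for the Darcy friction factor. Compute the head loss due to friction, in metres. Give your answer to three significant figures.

V = 4Q/(πD²) = 4·0.307/(π·0.450²) = 1.930 m/s
Re = VD/ν = 1.930·0.450/9.98×10^-7 = 8.70×10^5 → turbulent
ε/D = 0.43/450 = 9.56×10^-4
Haaland: f = 0.01977
h_f = f(L/D)V²/(2g) = 0.01977·(754/0.450)·1.930²/(2·9.81) = 6.292 m

h_f ≈ 6.29 m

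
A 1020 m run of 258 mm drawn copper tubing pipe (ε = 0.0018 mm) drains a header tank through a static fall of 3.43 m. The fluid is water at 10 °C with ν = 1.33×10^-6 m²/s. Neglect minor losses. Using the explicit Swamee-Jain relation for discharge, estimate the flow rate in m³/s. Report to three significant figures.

Q ≈ 0.0545 m³/s

Swamee-Jain (Type II): Q = -0.965·√(gD⁵h_f/L)·ln[ε/(3.7D) + √(3.17ν²L/(gD³h_f))]
√(gD⁵h_f/L) = √(9.81·0.258⁵·3.43/1020) = 0.006141
ε/(3.7D) = 1.89×10^-6; √(3.17ν²L/(gD³h_f)) = 9.95×10^-5
Q = -0.965·0.006141·ln(1.014×10^-4) = 0.05450 m³/s
Check: V = 1.04 m/s, Re = 2.02×10^5, f = 0.01556, h_f = 3.41 m ≈ 3.43 m ✓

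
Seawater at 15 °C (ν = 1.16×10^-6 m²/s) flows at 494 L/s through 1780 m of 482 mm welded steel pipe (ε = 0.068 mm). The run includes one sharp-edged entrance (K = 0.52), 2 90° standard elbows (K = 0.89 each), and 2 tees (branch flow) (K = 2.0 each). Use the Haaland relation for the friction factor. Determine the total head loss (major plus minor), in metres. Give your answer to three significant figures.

V = 4Q/(πD²) = 2.707 m/s; V²/2g = 0.3736 m
Re = 1.12×10^6, ε/D = 1.41×10^-4 → f = 0.01379 (Haaland)
Major: h_f = f(L/D)·V²/2g = 0.01379·3693·0.3736 = 19.03 m
Minor: ΣK = 6.30; h_m = ΣK·V²/2g = 2.354 m
Total H_L = 19.03 + 2.354 = 21.38 m

H_L ≈ 21.4 m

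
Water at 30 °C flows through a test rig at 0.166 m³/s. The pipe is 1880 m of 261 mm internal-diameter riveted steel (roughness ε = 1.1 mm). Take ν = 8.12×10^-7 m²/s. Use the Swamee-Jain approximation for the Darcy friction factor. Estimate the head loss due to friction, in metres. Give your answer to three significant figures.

V = 4Q/(πD²) = 4·0.166/(π·0.261²) = 3.103 m/s
Re = VD/ν = 3.103·0.261/8.12×10^-7 = 9.97×10^5 → turbulent
ε/D = 1.1/261 = 0.00421
Swamee-Jain: f = 0.02903
h_f = f(L/D)V²/(2g) = 0.02903·(1880/0.261)·3.103²/(2·9.81) = 102.6 m

h_f ≈ 103 m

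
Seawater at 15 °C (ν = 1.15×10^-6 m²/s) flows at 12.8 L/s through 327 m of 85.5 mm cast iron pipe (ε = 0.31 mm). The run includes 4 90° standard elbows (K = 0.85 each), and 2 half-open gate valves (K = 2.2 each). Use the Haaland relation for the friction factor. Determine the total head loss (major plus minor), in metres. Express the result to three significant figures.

H_L ≈ 29.4 m

V = 4Q/(πD²) = 2.229 m/s; V²/2g = 0.2533 m
Re = 1.66×10^5, ε/D = 0.00363 → f = 0.02831 (Haaland)
Major: h_f = f(L/D)·V²/2g = 0.02831·3825·0.2533 = 27.43 m
Minor: ΣK = 7.80; h_m = ΣK·V²/2g = 1.976 m
Total H_L = 27.43 + 1.976 = 29.40 m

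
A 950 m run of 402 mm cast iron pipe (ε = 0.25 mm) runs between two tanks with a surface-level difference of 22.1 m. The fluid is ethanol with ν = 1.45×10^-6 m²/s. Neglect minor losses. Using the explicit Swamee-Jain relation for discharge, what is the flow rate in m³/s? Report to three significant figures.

Swamee-Jain (Type II): Q = -0.965·√(gD⁵h_f/L)·ln[ε/(3.7D) + √(3.17ν²L/(gD³h_f))]
√(gD⁵h_f/L) = √(9.81·0.402⁵·22.1/950) = 0.04895
ε/(3.7D) = 1.68×10^-4; √(3.17ν²L/(gD³h_f)) = 2.12×10^-5
Q = -0.965·0.04895·ln(1.893×10^-4) = 0.4049 m³/s
Check: V = 3.19 m/s, Re = 8.84×10^5, f = 0.01813, h_f = 22.2 m ≈ 22.1 m ✓

Q ≈ 0.405 m³/s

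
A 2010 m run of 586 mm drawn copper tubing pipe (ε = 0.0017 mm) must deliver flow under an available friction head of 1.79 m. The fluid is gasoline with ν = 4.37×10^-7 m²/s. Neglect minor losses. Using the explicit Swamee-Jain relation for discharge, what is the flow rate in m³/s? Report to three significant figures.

Q ≈ 0.257 m³/s

Swamee-Jain (Type II): Q = -0.965·√(gD⁵h_f/L)·ln[ε/(3.7D) + √(3.17ν²L/(gD³h_f))]
√(gD⁵h_f/L) = √(9.81·0.586⁵·1.79/2010) = 0.02457
ε/(3.7D) = 7.84×10^-7; √(3.17ν²L/(gD³h_f)) = 1.86×10^-5
Q = -0.965·0.02457·ln(1.934×10^-5) = 0.2573 m³/s
Check: V = 0.954 m/s, Re = 1.28×10^6, f = 0.01123, h_f = 1.79 m ≈ 1.79 m ✓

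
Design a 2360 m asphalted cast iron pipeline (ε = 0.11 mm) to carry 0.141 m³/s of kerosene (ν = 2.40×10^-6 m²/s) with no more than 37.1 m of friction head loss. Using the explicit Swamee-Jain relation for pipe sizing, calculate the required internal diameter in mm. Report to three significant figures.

Swamee-Jain (Type III): D = 0.66·[ε^1.25·(LQ²/(gh_f))^4.75 + ν·Q^9.4·(L/(gh_f))^5.2]^0.04
LQ²/(gh_f) = 0.1289; L/(gh_f) = 6.484
Term 1 = ε^1.25·(…)^4.75 = 6.69×10^-10; Term 2 = ν·Q^9.4·(…)^5.2 = 4.02×10^-10
D = 0.66·(6.69×10^-10 + 4.02×10^-10)^0.04 = 0.2889 m = 289 mm
Check: V = 2.15 m/s, Re = 2.59×10^5, f = 0.01783, h_f = 34.3 m ≈ 37.1 m ✓

D ≈ 289 mm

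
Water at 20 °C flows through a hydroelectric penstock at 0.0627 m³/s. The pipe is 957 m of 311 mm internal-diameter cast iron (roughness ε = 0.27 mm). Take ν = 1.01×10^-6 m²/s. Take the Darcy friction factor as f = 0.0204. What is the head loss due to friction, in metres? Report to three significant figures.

V = 4Q/(πD²) = 4·0.0627/(π·0.311²) = 0.8254 m/s
h_f = f(L/D)V²/(2g) = 0.02040·(957/0.311)·0.8254²/(2·9.81) = 2.180 m

h_f ≈ 2.18 m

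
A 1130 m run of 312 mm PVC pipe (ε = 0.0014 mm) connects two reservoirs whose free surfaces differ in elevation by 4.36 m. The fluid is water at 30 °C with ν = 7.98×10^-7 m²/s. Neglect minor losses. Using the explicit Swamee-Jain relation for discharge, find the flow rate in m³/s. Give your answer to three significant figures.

Swamee-Jain (Type II): Q = -0.965·√(gD⁵h_f/L)·ln[ε/(3.7D) + √(3.17ν²L/(gD³h_f))]
√(gD⁵h_f/L) = √(9.81·0.312⁵·4.36/1130) = 0.01058
ε/(3.7D) = 1.21×10^-6; √(3.17ν²L/(gD³h_f)) = 4.19×10^-5
Q = -0.965·0.01058·ln(4.312×10^-5) = 0.1026 m³/s
Check: V = 1.34 m/s, Re = 5.25×10^5, f = 0.01305, h_f = 4.34 m ≈ 4.36 m ✓

Q ≈ 0.103 m³/s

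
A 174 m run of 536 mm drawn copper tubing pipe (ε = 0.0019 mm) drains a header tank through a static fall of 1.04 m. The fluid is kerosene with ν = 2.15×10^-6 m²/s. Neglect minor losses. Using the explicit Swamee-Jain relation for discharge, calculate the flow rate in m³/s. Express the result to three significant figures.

Swamee-Jain (Type II): Q = -0.965·√(gD⁵h_f/L)·ln[ε/(3.7D) + √(3.17ν²L/(gD³h_f))]
√(gD⁵h_f/L) = √(9.81·0.536⁵·1.04/174) = 0.05093
ε/(3.7D) = 9.58×10^-7; √(3.17ν²L/(gD³h_f)) = 4.03×10^-5
Q = -0.965·0.05093·ln(4.124×10^-5) = 0.4962 m³/s
Check: V = 2.20 m/s, Re = 5.48×10^5, f = 0.01294, h_f = 1.04 m ≈ 1.04 m ✓

Q ≈ 0.496 m³/s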